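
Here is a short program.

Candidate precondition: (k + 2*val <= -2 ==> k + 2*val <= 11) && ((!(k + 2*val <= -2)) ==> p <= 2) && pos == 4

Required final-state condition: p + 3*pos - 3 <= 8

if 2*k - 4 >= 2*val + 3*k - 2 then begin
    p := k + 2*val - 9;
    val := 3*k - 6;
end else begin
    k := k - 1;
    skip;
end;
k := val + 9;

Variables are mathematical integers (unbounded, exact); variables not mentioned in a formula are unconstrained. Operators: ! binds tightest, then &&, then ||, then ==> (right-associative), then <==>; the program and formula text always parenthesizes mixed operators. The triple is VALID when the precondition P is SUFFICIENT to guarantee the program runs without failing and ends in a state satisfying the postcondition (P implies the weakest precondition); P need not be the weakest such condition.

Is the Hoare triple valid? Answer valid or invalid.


Working backward. After the program, the postcondition p + 3*pos - 3 <= 8 must hold; in canonical form it is p + 3*pos <= 11.
Before k := val + 9: p + 3*pos <= 11
Then branch requires k + 3*pos + 2*val <= 20; else branch requires p + 3*pos <= 11.
Before the if: (k + 2*val <= -2 ==> k + 3*pos + 2*val <= 20) && ((!(k + 2*val <= -2)) ==> p + 3*pos <= 11)
The weakest precondition is (k + 2*val <= -2 ==> k + 3*pos + 2*val <= 20) && ((!(k + 2*val <= -2)) ==> p + 3*pos <= 11).
Check whether (k + 2*val <= -2 ==> k + 2*val <= 11) && ((!(k + 2*val <= -2)) ==> p <= 2) && pos == 4 implies it.
Countermodel: at the initial state k = 12, p = 0, pos = 4, val = 0, the precondition holds but the weakest precondition fails.
Answer: invalid


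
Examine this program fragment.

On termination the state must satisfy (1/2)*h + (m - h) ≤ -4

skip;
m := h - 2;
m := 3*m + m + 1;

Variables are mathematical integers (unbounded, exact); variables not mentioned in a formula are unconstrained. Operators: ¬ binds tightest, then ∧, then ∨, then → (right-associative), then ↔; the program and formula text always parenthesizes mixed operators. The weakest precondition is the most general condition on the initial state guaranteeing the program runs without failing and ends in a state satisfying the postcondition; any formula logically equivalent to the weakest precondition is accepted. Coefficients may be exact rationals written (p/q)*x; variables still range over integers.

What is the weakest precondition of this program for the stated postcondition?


Working backward. After the program, the postcondition (1/2)*h + (m - h) ≤ -4 must hold; in canonical form it is m ≤ (1/2)*h - 4.
Before m := 3*m + m + 1: 4*m ≤ (1/2)*h - 5
Before m := h - 2: (7/2)*h ≤ 3
Before skip: (7/2)*h ≤ 3
Answer: WP = (7/2)*h ≤ 3


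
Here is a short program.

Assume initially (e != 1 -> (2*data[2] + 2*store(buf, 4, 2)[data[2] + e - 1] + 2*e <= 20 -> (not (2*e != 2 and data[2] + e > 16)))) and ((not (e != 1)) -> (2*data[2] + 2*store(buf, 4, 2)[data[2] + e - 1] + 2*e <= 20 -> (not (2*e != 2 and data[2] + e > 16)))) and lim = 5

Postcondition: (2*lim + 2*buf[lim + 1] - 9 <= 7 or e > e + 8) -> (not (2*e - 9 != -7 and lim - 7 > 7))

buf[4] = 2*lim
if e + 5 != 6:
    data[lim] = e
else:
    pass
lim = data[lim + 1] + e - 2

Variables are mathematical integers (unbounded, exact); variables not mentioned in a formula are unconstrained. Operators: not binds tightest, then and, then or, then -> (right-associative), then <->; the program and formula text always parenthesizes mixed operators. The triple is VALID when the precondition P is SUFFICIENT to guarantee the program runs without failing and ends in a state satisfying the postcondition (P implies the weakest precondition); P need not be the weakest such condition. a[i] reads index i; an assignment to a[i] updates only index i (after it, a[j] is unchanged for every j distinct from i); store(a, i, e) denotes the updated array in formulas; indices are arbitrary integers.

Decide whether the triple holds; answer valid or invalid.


Working backward. After the program, the postcondition (2*lim + 2*buf[lim + 1] - 9 <= 7 or e > e + 8) -> (not (2*e - 9 != -7 and lim - 7 > 7)) must hold; in canonical form it is 2*buf[lim + 1] + 2*lim <= 16 -> (not (2*e != 2 and lim > 14)).
Before lim := data[lim + 1] + e - 2: 2*buf[data[lim + 1] + e - 1] + 2*data[lim + 1] + 2*e <= 20 -> (not (2*e != 2 and data[lim + 1] + e > 16))
Then branch requires 2*buf[store(data, lim, e)[lim + 1] + e - 1] + 2*store(data, lim, e)[lim + 1] + 2*e <= 20 -> (not (2*e != 2 and store(data, lim, e)[lim + 1] + e > 16)); else branch requires 2*buf[data[lim + 1] + e - 1] + 2*data[lim + 1] + 2*e <= 20 -> (not (2*e != 2 and data[lim + 1] + e > 16)).
Before the if: (e != 1 -> (2*buf[store(data, lim, e)[lim + 1] + e - 1] + 2*store(data, lim, e)[lim + 1] + 2*e <= 20 -> (not (2*e != 2 and store(data, lim, e)[lim + 1] + e > 16)))) and ((not (e != 1)) -> (2*buf[data[lim + 1] + e - 1] + 2*data[lim + 1] + 2*e <= 20 -> (not (2*e != 2 and data[lim + 1] + e > 16))))
Before buf[4] := 2*lim: (e != 1 -> (2*store(buf, 4, 2*lim)[store(data, lim, e)[lim + 1] + e - 1] + 2*store(data, lim, e)[lim + 1] + 2*e <= 20 -> (not (2*e != 2 and store(data, lim, e)[lim + 1] + e > 16)))) and ((not (e != 1)) -> (2*data[lim + 1] + 2*store(buf, 4, 2*lim)[data[lim + 1] + e - 1] + 2*e <= 20 -> (not (2*e != 2 and data[lim + 1] + e > 16))))
The weakest precondition is (e != 1 -> (2*store(buf, 4, 2*lim)[store(data, lim, e)[lim + 1] + e - 1] + 2*store(data, lim, e)[lim + 1] + 2*e <= 20 -> (not (2*e != 2 and store(data, lim, e)[lim + 1] + e > 16)))) and ((not (e != 1)) -> (2*data[lim + 1] + 2*store(buf, 4, 2*lim)[data[lim + 1] + e - 1] + 2*e <= 20 -> (not (2*e != 2 and data[lim + 1] + e > 16)))).
Check whether (e != 1 -> (2*data[2] + 2*store(buf, 4, 2)[data[2] + e - 1] + 2*e <= 20 -> (not (2*e != 2 and data[2] + e > 16)))) and ((not (e != 1)) -> (2*data[2] + 2*store(buf, 4, 2)[data[2] + e - 1] + 2*e <= 20 -> (not (2*e != 2 and data[2] + e > 16)))) and lim = 5 implies it.
Countermodel: at the initial state buf = {[2] = 5, [4] = 5, [5] = 5, [6] = 5, [16] = -7, [27732] = -27722, elsewhere 5}, data = {[2] = 27733, [4] = 3, [5] = 3, [6] = 17, [16] = 3, [27732] = 3, elsewhere 3}, e = 0, lim = 5, the precondition holds but the weakest precondition fails.
Answer: invalid


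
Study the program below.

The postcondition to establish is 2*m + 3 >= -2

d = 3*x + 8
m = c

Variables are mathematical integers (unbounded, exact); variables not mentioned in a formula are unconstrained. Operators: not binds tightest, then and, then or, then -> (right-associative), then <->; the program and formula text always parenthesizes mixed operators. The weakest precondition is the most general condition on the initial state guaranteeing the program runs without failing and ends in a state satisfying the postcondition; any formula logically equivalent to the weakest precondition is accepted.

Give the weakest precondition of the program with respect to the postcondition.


Working backward. After the program, the postcondition 2*m + 3 >= -2 must hold; in canonical form it is 2*m >= -5.
Before m := c: 2*c >= -5
Before d := 3*x + 8: 2*c >= -5
Answer: WP = 2*c >= -5


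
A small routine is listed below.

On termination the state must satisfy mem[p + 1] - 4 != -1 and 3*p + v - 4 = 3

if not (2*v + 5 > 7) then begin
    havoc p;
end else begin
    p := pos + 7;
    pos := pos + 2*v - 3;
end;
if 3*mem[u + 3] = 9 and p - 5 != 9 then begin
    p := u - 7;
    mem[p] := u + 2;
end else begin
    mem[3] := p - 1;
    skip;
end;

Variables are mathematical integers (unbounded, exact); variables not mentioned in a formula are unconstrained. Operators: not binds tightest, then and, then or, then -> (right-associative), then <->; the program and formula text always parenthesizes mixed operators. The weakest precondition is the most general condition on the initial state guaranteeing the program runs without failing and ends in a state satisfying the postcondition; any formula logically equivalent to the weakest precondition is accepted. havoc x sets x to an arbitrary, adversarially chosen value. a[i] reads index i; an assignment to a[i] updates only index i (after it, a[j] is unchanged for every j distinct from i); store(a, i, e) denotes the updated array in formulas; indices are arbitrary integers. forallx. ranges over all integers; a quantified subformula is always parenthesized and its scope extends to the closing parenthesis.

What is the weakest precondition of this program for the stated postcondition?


Working backward. After the program, the postcondition mem[p + 1] - 4 != -1 and 3*p + v - 4 = 3 must hold; in canonical form it is mem[p + 1] != 3 and 3*p + v = 7.
Then branch requires store(mem, u - 7, u + 2)[u - 6] != 3 and 3*u + v = 28; else branch requires store(mem, 3, p - 1)[p + 1] != 3 and 3*p + v = 7.
Before the if: ((3*mem[u + 3] = 9 and p != 14) -> (store(mem, u - 7, u + 2)[u - 6] != 3 and 3*u + v = 28)) and ((not (3*mem[u + 3] = 9 and p != 14)) -> (store(mem, 3, p - 1)[p + 1] != 3 and 3*p + v = 7))
Then branch requires forall p_1. (((3*mem[u + 3] = 9 and p_1 != 14) -> (store(mem, u - 7, u + 2)[u - 6] != 3 and 3*u + v = 28)) and ((not (3*mem[u + 3] = 9 and p_1 != 14)) -> (store(mem, 3, p_1 - 1)[p_1 + 1] != 3 and 3*p_1 + v = 7))); else branch requires ((3*mem[u + 3] = 9 and pos != 7) -> (store(mem, u - 7, u + 2)[u - 6] != 3 and 3*u + v = 28)) and ((not (3*mem[u + 3] = 9 and pos != 7)) -> (store(mem, 3, pos + 6)[pos + 8] != 3 and 3*pos + v = -14)).
Before the if: ((not (2*v > 2)) -> (forall p_1. (((3*mem[u + 3] = 9 and p_1 != 14) -> (store(mem, u - 7, u + 2)[u - 6] != 3 and 3*u + v = 28)) and ((not (3*mem[u + 3] = 9 and p_1 != 14)) -> (store(mem, 3, p_1 - 1)[p_1 + 1] != 3 and 3*p_1 + v = 7))))) and (2*v > 2 -> (((3*mem[u + 3] = 9 and pos != 7) -> (store(mem, u - 7, u + 2)[u - 6] != 3 and 3*u + v = 28)) and ((not (3*mem[u + 3] = 9 and pos != 7)) -> (store(mem, 3, pos + 6)[pos + 8] != 3 and 3*pos + v = -14))))
Answer: WP = ((not (2*v > 2)) -> (forall p_1. (((3*mem[u + 3] = 9 and p_1 != 14) -> (store(mem, u - 7, u + 2)[u - 6] != 3 and 3*u + v = 28)) and ((not (3*mem[u + 3] = 9 and p_1 != 14)) -> (store(mem, 3, p_1 - 1)[p_1 + 1] != 3 and 3*p_1 + v = 7))))) and (2*v > 2 -> (((3*mem[u + 3] = 9 and pos != 7) -> (store(mem, u - 7, u + 2)[u - 6] != 3 and 3*u + v = 28)) and ((not (3*mem[u + 3] = 9 and pos != 7)) -> (store(mem, 3, pos + 6)[pos + 8] != 3 and 3*pos + v = -14))))


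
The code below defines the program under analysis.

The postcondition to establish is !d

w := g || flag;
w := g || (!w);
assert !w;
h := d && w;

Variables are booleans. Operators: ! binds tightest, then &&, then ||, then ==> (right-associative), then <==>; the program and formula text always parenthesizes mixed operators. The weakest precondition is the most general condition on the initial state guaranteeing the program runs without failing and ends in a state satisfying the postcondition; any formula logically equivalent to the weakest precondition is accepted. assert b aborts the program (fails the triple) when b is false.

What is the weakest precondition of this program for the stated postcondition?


Working backward. After the program, !d must hold.
Before h := d && w: !d
Before assert !w: (!w) && (!d)
Before w := g || (!w): (!(g || (!w))) && (!d)
Before w := g || flag: (!(g || (!(g || flag)))) && (!d)
Answer: WP = (!(g || (!(g || flag)))) && (!d)


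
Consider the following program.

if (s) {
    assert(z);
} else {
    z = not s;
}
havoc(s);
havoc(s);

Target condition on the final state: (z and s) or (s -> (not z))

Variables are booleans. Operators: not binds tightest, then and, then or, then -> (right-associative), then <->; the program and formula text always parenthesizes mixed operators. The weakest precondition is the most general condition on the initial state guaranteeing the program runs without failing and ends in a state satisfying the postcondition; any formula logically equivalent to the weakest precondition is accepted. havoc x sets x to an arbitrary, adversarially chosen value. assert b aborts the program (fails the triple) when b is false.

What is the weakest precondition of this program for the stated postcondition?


Working backward. After the program, (z and s) or (s -> (not z)) must hold.
Before havoc s: true
Before havoc s: true
Then branch requires z; else branch requires true.
Before the if: s -> z
Answer: WP = s -> z


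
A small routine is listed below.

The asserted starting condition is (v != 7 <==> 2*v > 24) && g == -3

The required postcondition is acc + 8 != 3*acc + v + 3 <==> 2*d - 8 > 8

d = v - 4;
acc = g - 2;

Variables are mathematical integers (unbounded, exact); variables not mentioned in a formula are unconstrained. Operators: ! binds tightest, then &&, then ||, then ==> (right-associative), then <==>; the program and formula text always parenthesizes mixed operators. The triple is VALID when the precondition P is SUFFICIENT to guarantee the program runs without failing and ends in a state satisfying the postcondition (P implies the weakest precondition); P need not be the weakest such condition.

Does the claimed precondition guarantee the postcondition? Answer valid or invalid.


Working backward. After the program, the postcondition acc + 8 != 3*acc + v + 3 <==> 2*d - 8 > 8 must hold; in canonical form it is 2*acc + v != 5 <==> 2*d > 16.
Before acc := g - 2: 2*g + v != 9 <==> 2*d > 16
Before d := v - 4: 2*g + v != 9 <==> 2*v > 24
The weakest precondition is 2*g + v != 9 <==> 2*v > 24.
Check whether (v != 7 <==> 2*v > 24) && g == -3 implies it.
Countermodel: at the initial state g = -3, v = 7, the precondition holds but the weakest precondition fails.
Answer: invalid


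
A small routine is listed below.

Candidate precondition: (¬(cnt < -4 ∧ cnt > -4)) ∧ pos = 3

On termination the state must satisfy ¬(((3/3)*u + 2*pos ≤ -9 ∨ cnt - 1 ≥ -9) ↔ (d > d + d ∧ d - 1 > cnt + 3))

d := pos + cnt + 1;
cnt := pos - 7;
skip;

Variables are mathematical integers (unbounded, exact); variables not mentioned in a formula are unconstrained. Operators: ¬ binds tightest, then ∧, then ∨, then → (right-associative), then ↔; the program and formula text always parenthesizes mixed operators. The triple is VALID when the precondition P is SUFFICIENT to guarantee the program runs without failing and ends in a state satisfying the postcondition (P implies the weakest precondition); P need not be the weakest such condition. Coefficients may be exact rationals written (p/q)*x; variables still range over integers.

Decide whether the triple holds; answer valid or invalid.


Working backward. After the program, the postcondition ¬(((3/3)*u + 2*pos ≤ -9 ∨ cnt - 1 ≥ -9) ↔ (d > d + d ∧ d - 1 > cnt + 3)) must hold; in canonical form it is ¬((2*pos + u ≤ -9 ∨ cnt ≥ -8) ↔ (d < 0 ∧ d > cnt + 4)).
Before skip: ¬((2*pos + u ≤ -9 ∨ cnt ≥ -8) ↔ (d < 0 ∧ d > cnt + 4))
Before cnt := pos - 7: ¬((2*pos + u ≤ -9 ∨ pos ≥ -1) ↔ (d < 0 ∧ d > pos - 3))
Before d := pos + cnt + 1: ¬((2*pos + u ≤ -9 ∨ pos ≥ -1) ↔ (cnt + pos < -1 ∧ cnt > -4))
The weakest precondition is ¬((2*pos + u ≤ -9 ∨ pos ≥ -1) ↔ (cnt + pos < -1 ∧ cnt > -4)).
Check whether (¬(cnt < -4 ∧ cnt > -4)) ∧ pos = 3 implies it.
Every state satisfying the precondition satisfies the weakest precondition: the implication holds.
Answer: valid


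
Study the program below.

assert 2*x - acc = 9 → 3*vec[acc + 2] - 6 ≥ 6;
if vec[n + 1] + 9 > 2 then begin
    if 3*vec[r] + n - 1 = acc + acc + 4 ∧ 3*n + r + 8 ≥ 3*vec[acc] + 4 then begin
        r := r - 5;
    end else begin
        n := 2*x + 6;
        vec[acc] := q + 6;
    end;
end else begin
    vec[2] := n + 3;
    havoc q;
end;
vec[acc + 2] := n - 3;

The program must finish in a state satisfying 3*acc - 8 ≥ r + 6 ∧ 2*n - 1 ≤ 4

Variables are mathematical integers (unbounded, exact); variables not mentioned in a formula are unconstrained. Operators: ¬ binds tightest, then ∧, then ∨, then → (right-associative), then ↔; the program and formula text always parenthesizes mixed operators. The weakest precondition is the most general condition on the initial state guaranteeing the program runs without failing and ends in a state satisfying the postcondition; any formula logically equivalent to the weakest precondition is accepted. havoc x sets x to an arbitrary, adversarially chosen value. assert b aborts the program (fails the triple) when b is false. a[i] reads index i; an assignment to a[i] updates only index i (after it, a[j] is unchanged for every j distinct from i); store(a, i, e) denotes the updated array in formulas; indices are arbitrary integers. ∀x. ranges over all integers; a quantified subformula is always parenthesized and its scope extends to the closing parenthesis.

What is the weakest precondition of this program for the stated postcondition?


Working backward. After the program, the postcondition 3*acc - 8 ≥ r + 6 ∧ 2*n - 1 ≤ 4 must hold; in canonical form it is 3*acc ≥ r + 14 ∧ 2*n ≤ 5.
Before vec[acc + 2] := n - 3: 3*acc ≥ r + 14 ∧ 2*n ≤ 5
Then branch requires ((3*vec[r] + n = 2*acc + 5 ∧ 3*n + r ≥ 3*vec[acc] - 4) → (3*acc ≥ r + 9 ∧ 2*n ≤ 5)) ∧ ((¬(3*vec[r] + n = 2*acc + 5 ∧ 3*n + r ≥ 3*vec[acc] - 4)) → (3*acc ≥ r + 14 ∧ 4*x ≤ -7)); else branch requires 3*acc ≥ r + 14 ∧ 2*n ≤ 5.
Before the if: (vec[n + 1] > -7 → (((3*vec[r] + n = 2*acc + 5 ∧ 3*n + r ≥ 3*vec[acc] - 4) → (3*acc ≥ r + 9 ∧ 2*n ≤ 5)) ∧ ((¬(3*vec[r] + n = 2*acc + 5 ∧ 3*n + r ≥ 3*vec[acc] - 4)) → (3*acc ≥ r + 14 ∧ 4*x ≤ -7)))) ∧ ((¬(vec[n + 1] > -7)) → (3*acc ≥ r + 14 ∧ 2*n ≤ 5))
Before assert 2*x - acc = 9 → 3*vec[acc + 2] - 6 ≥ 6: (2*x = acc + 9 → 3*vec[acc + 2] ≥ 12) ∧ (vec[n + 1] > -7 → (((3*vec[r] + n = 2*acc + 5 ∧ 3*n + r ≥ 3*vec[acc] - 4) → (3*acc ≥ r + 9 ∧ 2*n ≤ 5)) ∧ ((¬(3*vec[r] + n = 2*acc + 5 ∧ 3*n + r ≥ 3*vec[acc] - 4)) → (3*acc ≥ r + 14 ∧ 4*x ≤ -7)))) ∧ ((¬(vec[n + 1] > -7)) → (3*acc ≥ r + 14 ∧ 2*n ≤ 5))
Answer: WP = (2*x = acc + 9 → 3*vec[acc + 2] ≥ 12) ∧ (vec[n + 1] > -7 → (((3*vec[r] + n = 2*acc + 5 ∧ 3*n + r ≥ 3*vec[acc] - 4) → (3*acc ≥ r + 9 ∧ 2*n ≤ 5)) ∧ ((¬(3*vec[r] + n = 2*acc + 5 ∧ 3*n + r ≥ 3*vec[acc] - 4)) → (3*acc ≥ r + 14 ∧ 4*x ≤ -7)))) ∧ ((¬(vec[n + 1] > -7)) → (3*acc ≥ r + 14 ∧ 2*n ≤ 5))


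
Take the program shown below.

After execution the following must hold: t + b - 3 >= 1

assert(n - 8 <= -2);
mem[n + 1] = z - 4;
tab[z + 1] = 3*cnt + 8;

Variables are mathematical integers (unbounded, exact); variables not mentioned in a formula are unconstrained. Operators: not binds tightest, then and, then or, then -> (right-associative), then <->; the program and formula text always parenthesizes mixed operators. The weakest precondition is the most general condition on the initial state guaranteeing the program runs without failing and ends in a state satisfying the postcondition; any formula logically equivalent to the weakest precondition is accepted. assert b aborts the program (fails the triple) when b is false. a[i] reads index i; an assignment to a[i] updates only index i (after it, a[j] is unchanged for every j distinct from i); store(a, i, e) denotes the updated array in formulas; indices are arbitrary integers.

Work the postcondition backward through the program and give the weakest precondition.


Working backward. After the program, the postcondition t + b - 3 >= 1 must hold; in canonical form it is b + t >= 4.
Before tab[z + 1] := 3*cnt + 8: b + t >= 4
Before mem[n + 1] := z - 4: b + t >= 4
Before assert n - 8 <= -2: n <= 6 and b + t >= 4
Answer: WP = n <= 6 and b + t >= 4


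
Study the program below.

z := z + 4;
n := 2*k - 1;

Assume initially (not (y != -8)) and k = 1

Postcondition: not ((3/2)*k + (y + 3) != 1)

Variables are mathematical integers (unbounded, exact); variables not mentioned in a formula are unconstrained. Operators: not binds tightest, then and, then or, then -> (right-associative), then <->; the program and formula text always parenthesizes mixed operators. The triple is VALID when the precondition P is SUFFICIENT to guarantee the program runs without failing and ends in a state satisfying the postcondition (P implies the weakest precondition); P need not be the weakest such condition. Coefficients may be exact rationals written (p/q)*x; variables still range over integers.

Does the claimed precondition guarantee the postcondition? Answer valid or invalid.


Working backward. After the program, the postcondition not ((3/2)*k + (y + 3) != 1) must hold; in canonical form it is not ((3/2)*k + y != -2).
Before n := 2*k - 1: not ((3/2)*k + y != -2)
Before z := z + 4: not ((3/2)*k + y != -2)
The weakest precondition is not ((3/2)*k + y != -2).
Check whether (not (y != -8)) and k = 1 implies it.
Countermodel: at the initial state k = 1, y = -8, the precondition holds but the weakest precondition fails.
Answer: invalid


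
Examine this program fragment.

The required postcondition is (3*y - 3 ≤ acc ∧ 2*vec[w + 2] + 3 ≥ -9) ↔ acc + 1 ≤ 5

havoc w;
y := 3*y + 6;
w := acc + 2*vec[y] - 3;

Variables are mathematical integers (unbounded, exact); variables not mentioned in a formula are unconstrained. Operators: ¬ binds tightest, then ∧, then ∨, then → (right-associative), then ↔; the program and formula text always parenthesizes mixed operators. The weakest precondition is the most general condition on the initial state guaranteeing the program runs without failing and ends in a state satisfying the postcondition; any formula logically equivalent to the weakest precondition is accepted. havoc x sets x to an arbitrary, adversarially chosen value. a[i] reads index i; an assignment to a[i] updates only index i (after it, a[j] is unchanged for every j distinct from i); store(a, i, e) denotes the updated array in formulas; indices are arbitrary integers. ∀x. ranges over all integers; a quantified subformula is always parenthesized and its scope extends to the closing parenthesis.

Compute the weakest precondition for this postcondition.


Working backward. After the program, the postcondition (3*y - 3 ≤ acc ∧ 2*vec[w + 2] + 3 ≥ -9) ↔ acc + 1 ≤ 5 must hold; in canonical form it is (3*y ≤ acc + 3 ∧ 2*vec[w + 2] ≥ -12) ↔ acc ≤ 4.
Before w := acc + 2*vec[y] - 3: (3*y ≤ acc + 3 ∧ 2*vec[2*vec[y] + acc - 1] ≥ -12) ↔ acc ≤ 4
Before y := 3*y + 6: (9*y ≤ acc - 15 ∧ 2*vec[2*vec[3*y + 6] + acc - 1] ≥ -12) ↔ acc ≤ 4
Before havoc w: (9*y ≤ acc - 15 ∧ 2*vec[2*vec[3*y + 6] + acc - 1] ≥ -12) ↔ acc ≤ 4
Answer: WP = (9*y ≤ acc - 15 ∧ 2*vec[2*vec[3*y + 6] + acc - 1] ≥ -12) ↔ acc ≤ 4


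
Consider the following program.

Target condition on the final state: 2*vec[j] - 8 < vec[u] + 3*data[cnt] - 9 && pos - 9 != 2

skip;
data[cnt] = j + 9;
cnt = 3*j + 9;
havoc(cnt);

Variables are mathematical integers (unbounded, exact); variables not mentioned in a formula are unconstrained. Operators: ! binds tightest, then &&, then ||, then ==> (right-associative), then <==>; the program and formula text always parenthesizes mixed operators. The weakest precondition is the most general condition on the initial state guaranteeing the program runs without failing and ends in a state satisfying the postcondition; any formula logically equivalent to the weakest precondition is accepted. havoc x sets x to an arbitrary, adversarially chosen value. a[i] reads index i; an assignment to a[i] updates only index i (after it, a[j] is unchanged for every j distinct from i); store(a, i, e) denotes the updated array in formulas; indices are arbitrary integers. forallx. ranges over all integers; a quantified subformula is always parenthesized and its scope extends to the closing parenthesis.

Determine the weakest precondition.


Working backward. After the program, the postcondition 2*vec[j] - 8 < vec[u] + 3*data[cnt] - 9 && pos - 9 != 2 must hold; in canonical form it is 2*vec[j] < 3*data[cnt] + vec[u] - 1 && pos != 11.
Before havoc cnt: forall cnt_1. (2*vec[j] < 3*data[cnt_1] + vec[u] - 1 && pos != 11)
Before cnt := 3*j + 9: forall cnt_1. (2*vec[j] < 3*data[cnt_1] + vec[u] - 1 && pos != 11)
Before data[cnt] := j + 9: forall cnt_1. (2*vec[j] < vec[u] + 3*store(data, cnt, j + 9)[cnt_1] - 1 && pos != 11)
Before skip: forall cnt_1. (2*vec[j] < vec[u] + 3*store(data, cnt, j + 9)[cnt_1] - 1 && pos != 11)
Answer: WP = forall cnt_1. (2*vec[j] < vec[u] + 3*store(data, cnt, j + 9)[cnt_1] - 1 && pos != 11)


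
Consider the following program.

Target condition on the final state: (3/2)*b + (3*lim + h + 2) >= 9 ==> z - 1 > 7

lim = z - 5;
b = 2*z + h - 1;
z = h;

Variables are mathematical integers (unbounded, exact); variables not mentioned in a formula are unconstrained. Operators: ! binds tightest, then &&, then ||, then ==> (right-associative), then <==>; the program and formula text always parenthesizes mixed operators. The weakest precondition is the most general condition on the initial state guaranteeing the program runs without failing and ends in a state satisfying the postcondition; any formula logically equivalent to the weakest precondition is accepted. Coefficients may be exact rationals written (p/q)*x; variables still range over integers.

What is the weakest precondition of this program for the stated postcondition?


Working backward. After the program, the postcondition (3/2)*b + (3*lim + h + 2) >= 9 ==> z - 1 > 7 must hold; in canonical form it is (3/2)*b + h + 3*lim >= 7 ==> z > 8.
Before z := h: (3/2)*b + h + 3*lim >= 7 ==> h > 8
Before b := 2*z + h - 1: (5/2)*h + 3*lim + 3*z >= 17/2 ==> h > 8
Before lim := z - 5: (5/2)*h + 6*z >= 47/2 ==> h > 8
Answer: WP = (5/2)*h + 6*z >= 47/2 ==> h > 8


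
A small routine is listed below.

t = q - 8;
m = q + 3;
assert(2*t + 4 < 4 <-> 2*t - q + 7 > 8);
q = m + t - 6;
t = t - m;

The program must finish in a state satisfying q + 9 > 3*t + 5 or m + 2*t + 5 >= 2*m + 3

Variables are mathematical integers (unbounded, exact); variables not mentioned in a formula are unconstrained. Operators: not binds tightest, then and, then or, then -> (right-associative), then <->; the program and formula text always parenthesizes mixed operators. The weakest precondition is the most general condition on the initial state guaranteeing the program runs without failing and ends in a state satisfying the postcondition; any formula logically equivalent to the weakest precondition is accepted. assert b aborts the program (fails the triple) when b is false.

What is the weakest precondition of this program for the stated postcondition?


Working backward. After the program, the postcondition q + 9 > 3*t + 5 or m + 2*t + 5 >= 2*m + 3 must hold; in canonical form it is q > 3*t - 4 or 2*t >= m - 2.
Before t := t - m: 3*m + q > 3*t - 4 or 2*t >= 3*m - 2
Before q := m + t - 6: 4*m > 2*t + 2 or 2*t >= 3*m - 2
Before assert 2*t + 4 < 4 <-> 2*t - q + 7 > 8: (2*t < 0 <-> 2*t > q + 1) and (4*m > 2*t + 2 or 2*t >= 3*m - 2)
Before m := q + 3: (2*t < 0 <-> 2*t > q + 1) and (4*q > 2*t - 10 or 2*t >= 3*q + 7)
Before t := q - 8: (2*q < 16 <-> q > 17) and (2*q > -26 or q <= -23)
Answer: WP = (2*q < 16 <-> q > 17) and (2*q > -26 or q <= -23)


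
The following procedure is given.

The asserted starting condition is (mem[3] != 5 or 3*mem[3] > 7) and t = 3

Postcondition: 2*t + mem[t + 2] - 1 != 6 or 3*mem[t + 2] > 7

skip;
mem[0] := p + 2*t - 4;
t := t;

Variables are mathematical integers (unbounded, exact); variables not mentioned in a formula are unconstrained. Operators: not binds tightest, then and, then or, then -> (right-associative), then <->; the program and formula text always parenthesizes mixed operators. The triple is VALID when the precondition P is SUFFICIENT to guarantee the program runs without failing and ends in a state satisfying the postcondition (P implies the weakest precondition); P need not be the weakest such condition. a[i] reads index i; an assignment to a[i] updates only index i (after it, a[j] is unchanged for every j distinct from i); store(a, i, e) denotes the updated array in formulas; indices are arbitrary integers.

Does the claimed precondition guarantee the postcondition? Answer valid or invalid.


Working backward. After the program, the postcondition 2*t + mem[t + 2] - 1 != 6 or 3*mem[t + 2] > 7 must hold; in canonical form it is mem[t + 2] + 2*t != 7 or 3*mem[t + 2] > 7.
Before t := t: mem[t + 2] + 2*t != 7 or 3*mem[t + 2] > 7
Before mem[0] := p + 2*t - 4: store(mem, 0, p + 2*t - 4)[t + 2] + 2*t != 7 or 3*store(mem, 0, p + 2*t - 4)[t + 2] > 7
Before skip: store(mem, 0, p + 2*t - 4)[t + 2] + 2*t != 7 or 3*store(mem, 0, p + 2*t - 4)[t + 2] > 7
The weakest precondition is store(mem, 0, p + 2*t - 4)[t + 2] + 2*t != 7 or 3*store(mem, 0, p + 2*t - 4)[t + 2] > 7.
Check whether (mem[3] != 5 or 3*mem[3] > 7) and t = 3 implies it.
Countermodel: at the initial state mem = {[0] = 1, [3] = 1, [5] = 1, elsewhere 1}, p = 0, t = 3, the precondition holds but the weakest precondition fails.
Answer: invalid


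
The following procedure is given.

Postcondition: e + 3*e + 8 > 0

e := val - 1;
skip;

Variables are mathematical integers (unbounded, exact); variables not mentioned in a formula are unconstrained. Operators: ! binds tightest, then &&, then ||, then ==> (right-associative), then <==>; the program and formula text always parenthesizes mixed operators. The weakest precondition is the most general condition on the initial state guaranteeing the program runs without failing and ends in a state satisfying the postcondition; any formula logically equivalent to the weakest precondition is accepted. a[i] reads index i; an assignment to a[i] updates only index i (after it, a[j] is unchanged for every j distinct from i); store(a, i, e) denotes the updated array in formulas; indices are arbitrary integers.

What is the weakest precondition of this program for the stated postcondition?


Working backward. After the program, the postcondition e + 3*e + 8 > 0 must hold; in canonical form it is 4*e > -8.
Before skip: 4*e > -8
Before e := val - 1: 4*val > -4
Answer: WP = 4*val > -4


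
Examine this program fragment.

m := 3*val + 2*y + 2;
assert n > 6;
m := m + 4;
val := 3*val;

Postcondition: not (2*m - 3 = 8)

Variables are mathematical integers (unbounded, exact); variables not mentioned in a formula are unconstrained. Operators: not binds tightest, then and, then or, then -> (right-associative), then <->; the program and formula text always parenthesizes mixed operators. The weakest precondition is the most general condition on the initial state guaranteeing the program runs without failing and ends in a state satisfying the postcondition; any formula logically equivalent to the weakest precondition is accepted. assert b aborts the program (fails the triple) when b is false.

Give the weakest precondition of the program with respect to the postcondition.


Working backward. After the program, the postcondition not (2*m - 3 = 8) must hold; in canonical form it is not (2*m = 11).
Before val := 3*val: not (2*m = 11)
Before m := m + 4: not (2*m = 3)
Before assert n > 6: n > 6 and (not (2*m = 3))
Before m := 3*val + 2*y + 2: n > 6 and (not (6*val + 4*y = -1))
Answer: WP = n > 6 and (not (6*val + 4*y = -1))


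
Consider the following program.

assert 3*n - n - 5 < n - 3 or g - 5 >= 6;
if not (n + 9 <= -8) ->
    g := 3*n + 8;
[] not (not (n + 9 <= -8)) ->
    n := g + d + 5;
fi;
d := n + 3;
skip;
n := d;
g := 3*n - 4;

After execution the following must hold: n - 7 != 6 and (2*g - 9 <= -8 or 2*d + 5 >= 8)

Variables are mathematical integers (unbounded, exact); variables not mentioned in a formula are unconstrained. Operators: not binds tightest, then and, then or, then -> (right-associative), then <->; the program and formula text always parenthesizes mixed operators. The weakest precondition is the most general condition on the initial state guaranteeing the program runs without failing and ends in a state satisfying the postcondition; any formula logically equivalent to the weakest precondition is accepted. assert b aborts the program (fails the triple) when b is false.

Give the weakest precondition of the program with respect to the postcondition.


Working backward. After the program, the postcondition n - 7 != 6 and (2*g - 9 <= -8 or 2*d + 5 >= 8) must hold; in canonical form it is n != 13 and (2*g <= 1 or 2*d >= 3).
Before g := 3*n - 4: n != 13 and (6*n <= 9 or 2*d >= 3)
Before n := d: d != 13 and (6*d <= 9 or 2*d >= 3)
Before skip: d != 13 and (6*d <= 9 or 2*d >= 3)
Before d := n + 3: n != 10 and (6*n <= -9 or 2*n >= -3)
Then branch requires n != 10 and (6*n <= -9 or 2*n >= -3); else branch requires d + g != 5 and (6*d + 6*g <= -39 or 2*d + 2*g >= -13).
Before the if: ((not (n <= -17)) -> (n != 10 and (6*n <= -9 or 2*n >= -3))) and (n <= -17 -> (d + g != 5 and (6*d + 6*g <= -39 or 2*d + 2*g >= -13)))
Before assert 3*n - n - 5 < n - 3 or g - 5 >= 6: (n < 2 or g >= 11) and ((not (n <= -17)) -> (n != 10 and (6*n <= -9 or 2*n >= -3))) and (n <= -17 -> (d + g != 5 and (6*d + 6*g <= -39 or 2*d + 2*g >= -13)))
Answer: WP = (n < 2 or g >= 11) and ((not (n <= -17)) -> (n != 10 and (6*n <= -9 or 2*n >= -3))) and (n <= -17 -> (d + g != 5 and (6*d + 6*g <= -39 or 2*d + 2*g >= -13)))


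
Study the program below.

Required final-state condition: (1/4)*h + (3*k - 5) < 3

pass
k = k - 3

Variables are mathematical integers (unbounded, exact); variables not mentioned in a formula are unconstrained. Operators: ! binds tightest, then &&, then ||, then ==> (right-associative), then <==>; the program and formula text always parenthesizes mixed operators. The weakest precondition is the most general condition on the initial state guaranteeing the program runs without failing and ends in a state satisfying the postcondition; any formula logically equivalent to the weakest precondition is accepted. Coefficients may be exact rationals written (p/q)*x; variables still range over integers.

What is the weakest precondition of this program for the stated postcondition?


Working backward. After the program, the postcondition (1/4)*h + (3*k - 5) < 3 must hold; in canonical form it is (1/4)*h + 3*k < 8.
Before k := k - 3: (1/4)*h + 3*k < 17
Before skip: (1/4)*h + 3*k < 17
Answer: WP = (1/4)*h + 3*k < 17


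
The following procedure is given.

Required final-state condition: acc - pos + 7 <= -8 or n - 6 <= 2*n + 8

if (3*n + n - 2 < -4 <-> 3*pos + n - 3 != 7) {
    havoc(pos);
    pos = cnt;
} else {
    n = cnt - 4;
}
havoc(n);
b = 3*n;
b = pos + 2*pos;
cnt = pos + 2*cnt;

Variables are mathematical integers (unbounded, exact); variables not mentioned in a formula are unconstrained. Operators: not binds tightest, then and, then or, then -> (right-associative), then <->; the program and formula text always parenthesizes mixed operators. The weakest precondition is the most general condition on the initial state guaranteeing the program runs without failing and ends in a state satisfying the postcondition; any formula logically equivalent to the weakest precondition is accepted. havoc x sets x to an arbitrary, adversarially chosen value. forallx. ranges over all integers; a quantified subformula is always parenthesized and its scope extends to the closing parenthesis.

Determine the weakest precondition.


Working backward. After the program, the postcondition acc - pos + 7 <= -8 or n - 6 <= 2*n + 8 must hold; in canonical form it is acc <= pos - 15 or n >= -14.
Before cnt := pos + 2*cnt: acc <= pos - 15 or n >= -14
Before b := pos + 2*pos: acc <= pos - 15 or n >= -14
Before b := 3*n: acc <= pos - 15 or n >= -14
Before havoc n: forall n_1. (acc <= pos - 15 or n_1 >= -14)
Then branch requires forall n_1. (acc <= cnt - 15 or n_1 >= -14); else branch requires forall n_1. (acc <= pos - 15 or n_1 >= -14).
Before the if: ((4*n < -2 <-> n + 3*pos != 10) -> (forall n_1. (acc <= cnt - 15 or n_1 >= -14))) and ((not (4*n < -2 <-> n + 3*pos != 10)) -> (forall n_1. (acc <= pos - 15 or n_1 >= -14)))
Answer: WP = ((4*n < -2 <-> n + 3*pos != 10) -> (forall n_1. (acc <= cnt - 15 or n_1 >= -14))) and ((not (4*n < -2 <-> n + 3*pos != 10)) -> (forall n_1. (acc <= pos - 15 or n_1 >= -14)))


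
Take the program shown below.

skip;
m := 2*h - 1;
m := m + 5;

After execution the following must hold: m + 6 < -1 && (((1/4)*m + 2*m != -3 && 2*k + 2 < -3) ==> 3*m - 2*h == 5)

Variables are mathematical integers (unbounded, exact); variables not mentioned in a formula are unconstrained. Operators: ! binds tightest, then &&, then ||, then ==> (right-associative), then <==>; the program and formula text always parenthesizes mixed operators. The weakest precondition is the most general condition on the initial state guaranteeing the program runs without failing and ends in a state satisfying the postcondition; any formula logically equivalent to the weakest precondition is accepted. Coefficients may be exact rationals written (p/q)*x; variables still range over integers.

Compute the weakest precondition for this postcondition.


Working backward. After the program, the postcondition m + 6 < -1 && (((1/4)*m + 2*m != -3 && 2*k + 2 < -3) ==> 3*m - 2*h == 5) must hold; in canonical form it is m < -7 && (((9/4)*m != -3 && 2*k < -5) ==> 3*m == 2*h + 5).
Before m := m + 5: m < -12 && (((9/4)*m != -57/4 && 2*k < -5) ==> 3*m == 2*h - 10)
Before m := 2*h - 1: 2*h < -11 && (((9/2)*h != -12 && 2*k < -5) ==> 4*h == -7)
Before skip: 2*h < -11 && (((9/2)*h != -12 && 2*k < -5) ==> 4*h == -7)
Answer: WP = 2*h < -11 && (((9/2)*h != -12 && 2*k < -5) ==> 4*h == -7)


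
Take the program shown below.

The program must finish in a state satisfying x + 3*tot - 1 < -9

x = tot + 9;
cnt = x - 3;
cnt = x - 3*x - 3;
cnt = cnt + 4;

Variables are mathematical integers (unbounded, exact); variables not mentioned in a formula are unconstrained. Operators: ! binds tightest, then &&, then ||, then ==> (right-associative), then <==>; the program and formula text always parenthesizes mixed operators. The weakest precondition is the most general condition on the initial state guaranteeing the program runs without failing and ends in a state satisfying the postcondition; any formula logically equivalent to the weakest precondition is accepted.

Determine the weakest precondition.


Working backward. After the program, the postcondition x + 3*tot - 1 < -9 must hold; in canonical form it is 3*tot + x < -8.
Before cnt := cnt + 4: 3*tot + x < -8
Before cnt := x - 3*x - 3: 3*tot + x < -8
Before cnt := x - 3: 3*tot + x < -8
Before x := tot + 9: 4*tot < -17
Answer: WP = 4*tot < -17


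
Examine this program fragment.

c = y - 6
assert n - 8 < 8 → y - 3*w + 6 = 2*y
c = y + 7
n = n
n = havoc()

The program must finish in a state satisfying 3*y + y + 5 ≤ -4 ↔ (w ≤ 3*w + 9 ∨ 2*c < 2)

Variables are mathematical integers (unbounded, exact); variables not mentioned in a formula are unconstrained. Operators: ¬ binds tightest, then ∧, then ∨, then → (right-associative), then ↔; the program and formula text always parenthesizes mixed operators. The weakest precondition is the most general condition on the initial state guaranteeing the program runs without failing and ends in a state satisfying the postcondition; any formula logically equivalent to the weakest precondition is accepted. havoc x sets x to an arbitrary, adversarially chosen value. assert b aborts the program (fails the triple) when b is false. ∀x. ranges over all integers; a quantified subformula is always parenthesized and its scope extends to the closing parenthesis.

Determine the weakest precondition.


Working backward. After the program, the postcondition 3*y + y + 5 ≤ -4 ↔ (w ≤ 3*w + 9 ∨ 2*c < 2) must hold; in canonical form it is 4*y ≤ -9 ↔ (2*w ≥ -9 ∨ 2*c < 2).
Before havoc n: 4*y ≤ -9 ↔ (2*w ≥ -9 ∨ 2*c < 2)
Before n := n: 4*y ≤ -9 ↔ (2*w ≥ -9 ∨ 2*c < 2)
Before c := y + 7: 4*y ≤ -9 ↔ (2*w ≥ -9 ∨ 2*y < -12)
Before assert n - 8 < 8 → y - 3*w + 6 = 2*y: (n < 16 → 3*w + y = 6) ∧ (4*y ≤ -9 ↔ (2*w ≥ -9 ∨ 2*y < -12))
Before c := y - 6: (n < 16 → 3*w + y = 6) ∧ (4*y ≤ -9 ↔ (2*w ≥ -9 ∨ 2*y < -12))
Answer: WP = (n < 16 → 3*w + y = 6) ∧ (4*y ≤ -9 ↔ (2*w ≥ -9 ∨ 2*y < -12))


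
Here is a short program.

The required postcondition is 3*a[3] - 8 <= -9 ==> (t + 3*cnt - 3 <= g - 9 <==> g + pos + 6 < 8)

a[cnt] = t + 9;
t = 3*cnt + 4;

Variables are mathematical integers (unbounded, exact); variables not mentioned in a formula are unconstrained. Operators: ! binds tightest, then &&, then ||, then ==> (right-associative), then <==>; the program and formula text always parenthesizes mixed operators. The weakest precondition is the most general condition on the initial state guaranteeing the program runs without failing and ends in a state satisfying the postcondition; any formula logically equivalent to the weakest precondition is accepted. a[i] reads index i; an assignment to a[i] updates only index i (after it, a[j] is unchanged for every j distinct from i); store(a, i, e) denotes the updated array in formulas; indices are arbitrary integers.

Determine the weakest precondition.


Working backward. After the program, the postcondition 3*a[3] - 8 <= -9 ==> (t + 3*cnt - 3 <= g - 9 <==> g + pos + 6 < 8) must hold; in canonical form it is 3*a[3] <= -1 ==> (3*cnt + t <= g - 6 <==> g + pos < 2).
Before t := 3*cnt + 4: 3*a[3] <= -1 ==> (6*cnt <= g - 10 <==> g + pos < 2)
Before a[cnt] := t + 9: 3*store(a, cnt, t + 9)[3] <= -1 ==> (6*cnt <= g - 10 <==> g + pos < 2)
Answer: WP = 3*store(a, cnt, t + 9)[3] <= -1 ==> (6*cnt <= g - 10 <==> g + pos < 2)
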